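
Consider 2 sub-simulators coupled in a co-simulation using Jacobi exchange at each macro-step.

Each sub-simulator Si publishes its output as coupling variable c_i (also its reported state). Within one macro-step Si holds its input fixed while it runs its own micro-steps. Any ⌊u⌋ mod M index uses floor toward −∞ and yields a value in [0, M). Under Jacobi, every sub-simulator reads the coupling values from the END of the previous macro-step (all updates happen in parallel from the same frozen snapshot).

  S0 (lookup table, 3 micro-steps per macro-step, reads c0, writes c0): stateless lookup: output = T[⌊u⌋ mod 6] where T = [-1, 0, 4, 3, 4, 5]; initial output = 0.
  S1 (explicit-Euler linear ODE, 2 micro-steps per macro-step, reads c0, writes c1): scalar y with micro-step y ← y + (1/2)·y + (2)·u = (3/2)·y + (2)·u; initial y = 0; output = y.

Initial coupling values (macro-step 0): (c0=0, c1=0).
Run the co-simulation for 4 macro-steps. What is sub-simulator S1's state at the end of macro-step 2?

macro 1: S0 reads c0=0 → after 3×micro: -1; S1 reads c0=0 → after 2×micro: 0 ⇒ (c0=-1, c1=0)
macro 2: S0 reads c0=-1 → after 3×micro: 5; S1 reads c0=-1 → after 2×micro: -5 ⇒ (c0=5, c1=-5)
macro 3: S0 reads c0=5 → after 3×micro: 5; S1 reads c0=5 → after 2×micro: 55/4 ⇒ (c0=5, c1=55/4)
macro 4: S0 reads c0=5 → after 3×micro: 5; S1 reads c0=5 → after 2×micro: 895/16 ⇒ (c0=5, c1=895/16)

S1 state at macro-step 2 = -5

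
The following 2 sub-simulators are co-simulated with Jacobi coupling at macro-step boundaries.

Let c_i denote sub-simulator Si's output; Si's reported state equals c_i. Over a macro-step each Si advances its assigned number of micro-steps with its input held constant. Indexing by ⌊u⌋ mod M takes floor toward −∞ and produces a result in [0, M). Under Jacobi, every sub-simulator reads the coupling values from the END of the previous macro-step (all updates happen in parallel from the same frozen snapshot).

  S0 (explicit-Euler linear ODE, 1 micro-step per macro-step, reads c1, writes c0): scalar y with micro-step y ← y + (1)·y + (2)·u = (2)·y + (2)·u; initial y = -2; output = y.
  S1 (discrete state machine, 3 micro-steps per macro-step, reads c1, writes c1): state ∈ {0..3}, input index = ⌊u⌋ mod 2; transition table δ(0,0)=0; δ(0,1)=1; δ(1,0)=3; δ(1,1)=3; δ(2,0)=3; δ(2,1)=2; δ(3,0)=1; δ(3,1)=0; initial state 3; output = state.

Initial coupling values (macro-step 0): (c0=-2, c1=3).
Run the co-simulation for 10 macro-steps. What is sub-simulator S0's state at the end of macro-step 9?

S0 state at macro-step 9 = 2042

macro 1: S0 reads c1=3 → after 1×micro: 2; S1 reads c1=3 → after 3×micro: 3 ⇒ (c0=2, c1=3)
macro 2: S0 reads c1=3 → after 1×micro: 10; S1 reads c1=3 → after 3×micro: 3 ⇒ (c0=10, c1=3)
macro 3: S0 reads c1=3 → after 1×micro: 26; S1 reads c1=3 → after 3×micro: 3 ⇒ (c0=26, c1=3)
macro 4: S0 reads c1=3 → after 1×micro: 58; S1 reads c1=3 → after 3×micro: 3 ⇒ (c0=58, c1=3)
macro 5: S0 reads c1=3 → after 1×micro: 122; S1 reads c1=3 → after 3×micro: 3 ⇒ (c0=122, c1=3)
macro 6: S0 reads c1=3 → after 1×micro: 250; S1 reads c1=3 → after 3×micro: 3 ⇒ (c0=250, c1=3)
macro 7: S0 reads c1=3 → after 1×micro: 506; S1 reads c1=3 → after 3×micro: 3 ⇒ (c0=506, c1=3)
macro 8: S0 reads c1=3 → after 1×micro: 1018; S1 reads c1=3 → after 3×micro: 3 ⇒ (c0=1018, c1=3)
macro 9: S0 reads c1=3 → after 1×micro: 2042; S1 reads c1=3 → after 3×micro: 3 ⇒ (c0=2042, c1=3)
macro 10: S0 reads c1=3 → after 1×micro: 4090; S1 reads c1=3 → after 3×micro: 3 ⇒ (c0=4090, c1=3)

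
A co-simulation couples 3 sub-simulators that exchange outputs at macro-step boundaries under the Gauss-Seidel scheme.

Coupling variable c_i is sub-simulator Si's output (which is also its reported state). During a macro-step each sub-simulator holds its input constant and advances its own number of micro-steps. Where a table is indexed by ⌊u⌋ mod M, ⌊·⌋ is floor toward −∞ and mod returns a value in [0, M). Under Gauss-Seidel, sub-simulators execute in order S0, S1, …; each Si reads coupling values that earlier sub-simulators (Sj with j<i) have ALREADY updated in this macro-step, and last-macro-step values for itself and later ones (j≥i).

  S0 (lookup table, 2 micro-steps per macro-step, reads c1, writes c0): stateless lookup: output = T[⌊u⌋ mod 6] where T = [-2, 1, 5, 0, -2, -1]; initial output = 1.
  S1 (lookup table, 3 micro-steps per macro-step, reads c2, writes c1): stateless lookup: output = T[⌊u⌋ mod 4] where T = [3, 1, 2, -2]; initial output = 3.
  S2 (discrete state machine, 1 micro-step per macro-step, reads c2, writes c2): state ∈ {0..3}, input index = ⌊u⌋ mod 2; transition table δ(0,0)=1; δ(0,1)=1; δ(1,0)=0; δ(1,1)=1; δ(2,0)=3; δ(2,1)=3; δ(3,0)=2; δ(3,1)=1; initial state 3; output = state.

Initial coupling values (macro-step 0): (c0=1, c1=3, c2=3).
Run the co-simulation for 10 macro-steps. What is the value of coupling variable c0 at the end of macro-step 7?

macro 1: S0 reads c1=3 → after 2×micro: 0; S1 reads c2=3 → after 3×micro: -2; S2 reads c2=3 → after 1×micro: 1 ⇒ (c0=0, c1=-2, c2=1)
macro 2: S0 reads c1=-2 → after 2×micro: -2; S1 reads c2=1 → after 3×micro: 1; S2 reads c2=1 → after 1×micro: 1 ⇒ (c0=-2, c1=1, c2=1)
macro 3: S0 reads c1=1 → after 2×micro: 1; S1 reads c2=1 → after 3×micro: 1; S2 reads c2=1 → after 1×micro: 1 ⇒ (c0=1, c1=1, c2=1)
macro 4: S0 reads c1=1 → after 2×micro: 1; S1 reads c2=1 → after 3×micro: 1; S2 reads c2=1 → after 1×micro: 1 ⇒ (c0=1, c1=1, c2=1)
macro 5: S0 reads c1=1 → after 2×micro: 1; S1 reads c2=1 → after 3×micro: 1; S2 reads c2=1 → after 1×micro: 1 ⇒ (c0=1, c1=1, c2=1)
macro 6: S0 reads c1=1 → after 2×micro: 1; S1 reads c2=1 → after 3×micro: 1; S2 reads c2=1 → after 1×micro: 1 ⇒ (c0=1, c1=1, c2=1)
macro 7: S0 reads c1=1 → after 2×micro: 1; S1 reads c2=1 → after 3×micro: 1; S2 reads c2=1 → after 1×micro: 1 ⇒ (c0=1, c1=1, c2=1)
macro 8: S0 reads c1=1 → after 2×micro: 1; S1 reads c2=1 → after 3×micro: 1; S2 reads c2=1 → after 1×micro: 1 ⇒ (c0=1, c1=1, c2=1)
macro 9: S0 reads c1=1 → after 2×micro: 1; S1 reads c2=1 → after 3×micro: 1; S2 reads c2=1 → after 1×micro: 1 ⇒ (c0=1, c1=1, c2=1)
macro 10: S0 reads c1=1 → after 2×micro: 1; S1 reads c2=1 → after 3×micro: 1; S2 reads c2=1 → after 1×micro: 1 ⇒ (c0=1, c1=1, c2=1)

c0 at macro-step 7 = 1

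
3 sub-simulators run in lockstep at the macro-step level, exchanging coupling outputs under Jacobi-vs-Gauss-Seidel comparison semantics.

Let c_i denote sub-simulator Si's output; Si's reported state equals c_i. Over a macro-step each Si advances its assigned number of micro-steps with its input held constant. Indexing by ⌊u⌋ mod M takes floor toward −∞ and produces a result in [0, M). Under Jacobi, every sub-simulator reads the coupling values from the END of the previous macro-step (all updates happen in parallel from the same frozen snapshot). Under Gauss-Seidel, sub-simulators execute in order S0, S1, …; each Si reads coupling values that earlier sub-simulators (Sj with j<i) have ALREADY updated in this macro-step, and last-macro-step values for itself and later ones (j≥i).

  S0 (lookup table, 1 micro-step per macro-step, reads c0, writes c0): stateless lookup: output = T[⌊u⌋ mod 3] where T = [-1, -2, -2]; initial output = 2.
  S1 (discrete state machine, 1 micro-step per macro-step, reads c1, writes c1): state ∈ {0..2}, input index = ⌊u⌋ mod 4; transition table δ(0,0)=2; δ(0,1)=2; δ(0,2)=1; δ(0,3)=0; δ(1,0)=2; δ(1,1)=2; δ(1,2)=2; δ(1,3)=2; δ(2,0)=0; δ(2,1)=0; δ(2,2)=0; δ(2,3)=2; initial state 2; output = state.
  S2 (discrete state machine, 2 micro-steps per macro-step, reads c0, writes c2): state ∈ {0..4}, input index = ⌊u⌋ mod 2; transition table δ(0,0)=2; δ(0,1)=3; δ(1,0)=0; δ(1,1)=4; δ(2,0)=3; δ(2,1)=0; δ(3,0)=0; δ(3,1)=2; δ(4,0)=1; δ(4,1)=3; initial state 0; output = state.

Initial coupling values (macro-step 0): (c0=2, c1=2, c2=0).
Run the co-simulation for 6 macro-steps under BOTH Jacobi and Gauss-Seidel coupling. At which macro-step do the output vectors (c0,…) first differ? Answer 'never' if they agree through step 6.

first divergence at macro-step: never

[Jacobi] macro 1: S0 reads c0=2 → after 1×micro: -2; S1 reads c1=2 → after 1×micro: 0; S2 reads c0=2 → after 2×micro: 3 ⇒ (c0=-2, c1=0, c2=3)
[Jacobi] macro 2: S0 reads c0=-2 → after 1×micro: -2; S1 reads c1=0 → after 1×micro: 2; S2 reads c0=-2 → after 2×micro: 2 ⇒ (c0=-2, c1=2, c2=2)
[Jacobi] macro 3: S0 reads c0=-2 → after 1×micro: -2; S1 reads c1=2 → after 1×micro: 0; S2 reads c0=-2 → after 2×micro: 0 ⇒ (c0=-2, c1=0, c2=0)
[Jacobi] macro 4: S0 reads c0=-2 → after 1×micro: -2; S1 reads c1=0 → after 1×micro: 2; S2 reads c0=-2 → after 2×micro: 3 ⇒ (c0=-2, c1=2, c2=3)
[Jacobi] macro 5: S0 reads c0=-2 → after 1×micro: -2; S1 reads c1=2 → after 1×micro: 0; S2 reads c0=-2 → after 2×micro: 2 ⇒ (c0=-2, c1=0, c2=2)
[Jacobi] macro 6: S0 reads c0=-2 → after 1×micro: -2; S1 reads c1=0 → after 1×micro: 2; S2 reads c0=-2 → after 2×micro: 0 ⇒ (c0=-2, c1=2, c2=0)
[Gauss-Seidel] macro 1: S0 reads c0=2 → after 1×micro: -2; S1 reads c1=2 → after 1×micro: 0; S2 reads c0=-2 → after 2×micro: 3 ⇒ (c0=-2, c1=0, c2=3)
[Gauss-Seidel] macro 2: S0 reads c0=-2 → after 1×micro: -2; S1 reads c1=0 → after 1×micro: 2; S2 reads c0=-2 → after 2×micro: 2 ⇒ (c0=-2, c1=2, c2=2)
[Gauss-Seidel] macro 3: S0 reads c0=-2 → after 1×micro: -2; S1 reads c1=2 → after 1×micro: 0; S2 reads c0=-2 → after 2×micro: 0 ⇒ (c0=-2, c1=0, c2=0)
[Gauss-Seidel] macro 4: S0 reads c0=-2 → after 1×micro: -2; S1 reads c1=0 → after 1×micro: 2; S2 reads c0=-2 → after 2×micro: 3 ⇒ (c0=-2, c1=2, c2=3)
[Gauss-Seidel] macro 5: S0 reads c0=-2 → after 1×micro: -2; S1 reads c1=2 → after 1×micro: 0; S2 reads c0=-2 → after 2×micro: 2 ⇒ (c0=-2, c1=0, c2=2)
[Gauss-Seidel] macro 6: S0 reads c0=-2 → after 1×micro: -2; S1 reads c1=0 → after 1×micro: 2; S2 reads c0=-2 → after 2×micro: 0 ⇒ (c0=-2, c1=2, c2=0)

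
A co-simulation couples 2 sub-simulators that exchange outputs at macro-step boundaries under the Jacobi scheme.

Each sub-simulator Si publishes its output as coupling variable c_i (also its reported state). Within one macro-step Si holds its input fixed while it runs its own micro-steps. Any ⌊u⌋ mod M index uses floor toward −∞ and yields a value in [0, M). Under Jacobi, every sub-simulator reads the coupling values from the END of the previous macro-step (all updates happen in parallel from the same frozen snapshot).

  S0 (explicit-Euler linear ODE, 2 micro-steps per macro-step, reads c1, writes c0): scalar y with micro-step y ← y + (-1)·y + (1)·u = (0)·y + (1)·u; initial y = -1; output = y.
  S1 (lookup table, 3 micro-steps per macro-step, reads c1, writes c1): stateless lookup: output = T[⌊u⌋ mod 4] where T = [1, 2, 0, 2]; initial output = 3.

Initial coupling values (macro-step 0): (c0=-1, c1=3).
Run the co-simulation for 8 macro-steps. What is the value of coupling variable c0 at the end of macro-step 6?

c0 at macro-step 6 = 0

macro 1: S0 reads c1=3 → after 2×micro: 3; S1 reads c1=3 → after 3×micro: 2 ⇒ (c0=3, c1=2)
macro 2: S0 reads c1=2 → after 2×micro: 2; S1 reads c1=2 → after 3×micro: 0 ⇒ (c0=2, c1=0)
macro 3: S0 reads c1=0 → after 2×micro: 0; S1 reads c1=0 → after 3×micro: 1 ⇒ (c0=0, c1=1)
macro 4: S0 reads c1=1 → after 2×micro: 1; S1 reads c1=1 → after 3×micro: 2 ⇒ (c0=1, c1=2)
macro 5: S0 reads c1=2 → after 2×micro: 2; S1 reads c1=2 → after 3×micro: 0 ⇒ (c0=2, c1=0)
macro 6: S0 reads c1=0 → after 2×micro: 0; S1 reads c1=0 → after 3×micro: 1 ⇒ (c0=0, c1=1)
macro 7: S0 reads c1=1 → after 2×micro: 1; S1 reads c1=1 → after 3×micro: 2 ⇒ (c0=1, c1=2)
macro 8: S0 reads c1=2 → after 2×micro: 2; S1 reads c1=2 → after 3×micro: 0 ⇒ (c0=2, c1=0)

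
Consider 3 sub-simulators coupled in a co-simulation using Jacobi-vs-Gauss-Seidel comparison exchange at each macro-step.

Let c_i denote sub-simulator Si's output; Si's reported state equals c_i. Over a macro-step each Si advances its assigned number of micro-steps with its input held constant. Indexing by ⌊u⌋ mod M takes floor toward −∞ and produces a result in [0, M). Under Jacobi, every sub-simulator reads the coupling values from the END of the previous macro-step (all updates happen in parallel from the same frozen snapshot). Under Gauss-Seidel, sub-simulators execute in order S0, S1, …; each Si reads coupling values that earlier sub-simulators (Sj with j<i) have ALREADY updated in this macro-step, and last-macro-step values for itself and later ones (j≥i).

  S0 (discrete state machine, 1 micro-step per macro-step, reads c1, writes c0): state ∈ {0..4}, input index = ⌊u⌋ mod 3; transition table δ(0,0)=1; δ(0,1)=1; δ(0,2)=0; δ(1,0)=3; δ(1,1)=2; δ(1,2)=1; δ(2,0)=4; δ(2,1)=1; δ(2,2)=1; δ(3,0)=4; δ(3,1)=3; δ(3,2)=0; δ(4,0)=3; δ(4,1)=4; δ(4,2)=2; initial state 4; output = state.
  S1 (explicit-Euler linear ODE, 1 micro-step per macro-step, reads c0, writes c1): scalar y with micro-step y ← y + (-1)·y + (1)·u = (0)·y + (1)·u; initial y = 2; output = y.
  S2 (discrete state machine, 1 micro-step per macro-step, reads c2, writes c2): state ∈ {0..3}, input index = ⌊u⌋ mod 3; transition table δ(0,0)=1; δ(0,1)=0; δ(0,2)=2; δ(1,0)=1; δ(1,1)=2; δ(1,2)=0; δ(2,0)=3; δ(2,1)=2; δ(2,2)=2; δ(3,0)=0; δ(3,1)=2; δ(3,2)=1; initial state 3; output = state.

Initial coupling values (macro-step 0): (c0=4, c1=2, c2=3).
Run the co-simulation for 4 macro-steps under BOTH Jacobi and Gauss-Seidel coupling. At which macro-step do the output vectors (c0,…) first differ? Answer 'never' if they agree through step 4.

[Jacobi] macro 1: S0 reads c1=2 → after 1×micro: 2; S1 reads c0=4 → after 1×micro: 4; S2 reads c2=3 → after 1×micro: 0 ⇒ (c0=2, c1=4, c2=0)
[Jacobi] macro 2: S0 reads c1=4 → after 1×micro: 1; S1 reads c0=2 → after 1×micro: 2; S2 reads c2=0 → after 1×micro: 1 ⇒ (c0=1, c1=2, c2=1)
[Jacobi] macro 3: S0 reads c1=2 → after 1×micro: 1; S1 reads c0=1 → after 1×micro: 1; S2 reads c2=1 → after 1×micro: 2 ⇒ (c0=1, c1=1, c2=2)
[Jacobi] macro 4: S0 reads c1=1 → after 1×micro: 2; S1 reads c0=1 → after 1×micro: 1; S2 reads c2=2 → after 1×micro: 2 ⇒ (c0=2, c1=1, c2=2)
[Gauss-Seidel] macro 1: S0 reads c1=2 → after 1×micro: 2; S1 reads c0=2 → after 1×micro: 2; S2 reads c2=3 → after 1×micro: 0 ⇒ (c0=2, c1=2, c2=0)
[Gauss-Seidel] macro 2: S0 reads c1=2 → after 1×micro: 1; S1 reads c0=1 → after 1×micro: 1; S2 reads c2=0 → after 1×micro: 1 ⇒ (c0=1, c1=1, c2=1)
[Gauss-Seidel] macro 3: S0 reads c1=1 → after 1×micro: 2; S1 reads c0=2 → after 1×micro: 2; S2 reads c2=1 → after 1×micro: 2 ⇒ (c0=2, c1=2, c2=2)
[Gauss-Seidel] macro 4: S0 reads c1=2 → after 1×micro: 1; S1 reads c0=1 → after 1×micro: 1; S2 reads c2=2 → after 1×micro: 2 ⇒ (c0=1, c1=1, c2=2)

first divergence at macro-step: 1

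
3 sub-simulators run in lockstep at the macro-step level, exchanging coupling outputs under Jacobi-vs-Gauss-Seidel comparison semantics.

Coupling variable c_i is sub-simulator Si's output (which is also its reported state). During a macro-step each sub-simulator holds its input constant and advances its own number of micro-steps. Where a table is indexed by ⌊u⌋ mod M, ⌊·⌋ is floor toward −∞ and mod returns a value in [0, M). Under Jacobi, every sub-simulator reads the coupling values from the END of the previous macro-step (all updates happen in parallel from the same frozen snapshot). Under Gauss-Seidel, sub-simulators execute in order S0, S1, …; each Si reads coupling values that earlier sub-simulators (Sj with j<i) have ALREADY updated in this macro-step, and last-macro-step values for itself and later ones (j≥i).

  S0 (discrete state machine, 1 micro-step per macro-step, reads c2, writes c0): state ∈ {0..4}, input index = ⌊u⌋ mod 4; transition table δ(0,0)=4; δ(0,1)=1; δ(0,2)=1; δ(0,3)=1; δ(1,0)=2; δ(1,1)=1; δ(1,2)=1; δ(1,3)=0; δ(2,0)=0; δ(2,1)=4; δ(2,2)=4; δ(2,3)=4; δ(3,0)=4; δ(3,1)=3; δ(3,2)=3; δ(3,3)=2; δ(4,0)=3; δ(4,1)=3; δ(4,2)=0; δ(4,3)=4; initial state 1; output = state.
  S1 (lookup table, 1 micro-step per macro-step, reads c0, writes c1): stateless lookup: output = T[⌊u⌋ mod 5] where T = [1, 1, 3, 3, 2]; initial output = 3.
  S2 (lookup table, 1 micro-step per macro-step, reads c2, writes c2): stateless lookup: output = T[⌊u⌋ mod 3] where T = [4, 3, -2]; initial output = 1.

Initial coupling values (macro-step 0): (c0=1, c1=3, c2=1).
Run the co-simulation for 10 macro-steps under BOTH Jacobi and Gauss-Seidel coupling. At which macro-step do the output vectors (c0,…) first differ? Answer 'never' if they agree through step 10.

[Jacobi] macro 1: S0 reads c2=1 → after 1×micro: 1; S1 reads c0=1 → after 1×micro: 1; S2 reads c2=1 → after 1×micro: 3 ⇒ (c0=1, c1=1, c2=3)
[Jacobi] macro 2: S0 reads c2=3 → after 1×micro: 0; S1 reads c0=1 → after 1×micro: 1; S2 reads c2=3 → after 1×micro: 4 ⇒ (c0=0, c1=1, c2=4)
[Jacobi] macro 3: S0 reads c2=4 → after 1×micro: 4; S1 reads c0=0 → after 1×micro: 1; S2 reads c2=4 → after 1×micro: 3 ⇒ (c0=4, c1=1, c2=3)
[Jacobi] macro 4: S0 reads c2=3 → after 1×micro: 4; S1 reads c0=4 → after 1×micro: 2; S2 reads c2=3 → after 1×micro: 4 ⇒ (c0=4, c1=2, c2=4)
[Jacobi] macro 5: S0 reads c2=4 → after 1×micro: 3; S1 reads c0=4 → after 1×micro: 2; S2 reads c2=4 → after 1×micro: 3 ⇒ (c0=3, c1=2, c2=3)
[Jacobi] macro 6: S0 reads c2=3 → after 1×micro: 2; S1 reads c0=3 → after 1×micro: 3; S2 reads c2=3 → after 1×micro: 4 ⇒ (c0=2, c1=3, c2=4)
[Jacobi] macro 7: S0 reads c2=4 → after 1×micro: 0; S1 reads c0=2 → after 1×micro: 3; S2 reads c2=4 → after 1×micro: 3 ⇒ (c0=0, c1=3, c2=3)
[Jacobi] macro 8: S0 reads c2=3 → after 1×micro: 1; S1 reads c0=0 → after 1×micro: 1; S2 reads c2=3 → after 1×micro: 4 ⇒ (c0=1, c1=1, c2=4)
[Jacobi] macro 9: S0 reads c2=4 → after 1×micro: 2; S1 reads c0=1 → after 1×micro: 1; S2 reads c2=4 → after 1×micro: 3 ⇒ (c0=2, c1=1, c2=3)
[Jacobi] macro 10: S0 reads c2=3 → after 1×micro: 4; S1 reads c0=2 → after 1×micro: 3; S2 reads c2=3 → after 1×micro: 4 ⇒ (c0=4, c1=3, c2=4)
[Gauss-Seidel] macro 1: S0 reads c2=1 → after 1×micro: 1; S1 reads c0=1 → after 1×micro: 1; S2 reads c2=1 → after 1×micro: 3 ⇒ (c0=1, c1=1, c2=3)
[Gauss-Seidel] macro 2: S0 reads c2=3 → after 1×micro: 0; S1 reads c0=0 → after 1×micro: 1; S2 reads c2=3 → after 1×micro: 4 ⇒ (c0=0, c1=1, c2=4)
[Gauss-Seidel] macro 3: S0 reads c2=4 → after 1×micro: 4; S1 reads c0=4 → after 1×micro: 2; S2 reads c2=4 → after 1×micro: 3 ⇒ (c0=4, c1=2, c2=3)
[Gauss-Seidel] macro 4: S0 reads c2=3 → after 1×micro: 4; S1 reads c0=4 → after 1×micro: 2; S2 reads c2=3 → after 1×micro: 4 ⇒ (c0=4, c1=2, c2=4)
[Gauss-Seidel] macro 5: S0 reads c2=4 → after 1×micro: 3; S1 reads c0=3 → after 1×micro: 3; S2 reads c2=4 → after 1×micro: 3 ⇒ (c0=3, c1=3, c2=3)
[Gauss-Seidel] macro 6: S0 reads c2=3 → after 1×micro: 2; S1 reads c0=2 → after 1×micro: 3; S2 reads c2=3 → after 1×micro: 4 ⇒ (c0=2, c1=3, c2=4)
[Gauss-Seidel] macro 7: S0 reads c2=4 → after 1×micro: 0; S1 reads c0=0 → after 1×micro: 1; S2 reads c2=4 → after 1×micro: 3 ⇒ (c0=0, c1=1, c2=3)
[Gauss-Seidel] macro 8: S0 reads c2=3 → after 1×micro: 1; S1 reads c0=1 → after 1×micro: 1; S2 reads c2=3 → after 1×micro: 4 ⇒ (c0=1, c1=1, c2=4)
[Gauss-Seidel] macro 9: S0 reads c2=4 → after 1×micro: 2; S1 reads c0=2 → after 1×micro: 3; S2 reads c2=4 → after 1×micro: 3 ⇒ (c0=2, c1=3, c2=3)
[Gauss-Seidel] macro 10: S0 reads c2=3 → after 1×micro: 4; S1 reads c0=4 → after 1×micro: 2; S2 reads c2=3 → after 1×micro: 4 ⇒ (c0=4, c1=2, c2=4)

first divergence at macro-step: 3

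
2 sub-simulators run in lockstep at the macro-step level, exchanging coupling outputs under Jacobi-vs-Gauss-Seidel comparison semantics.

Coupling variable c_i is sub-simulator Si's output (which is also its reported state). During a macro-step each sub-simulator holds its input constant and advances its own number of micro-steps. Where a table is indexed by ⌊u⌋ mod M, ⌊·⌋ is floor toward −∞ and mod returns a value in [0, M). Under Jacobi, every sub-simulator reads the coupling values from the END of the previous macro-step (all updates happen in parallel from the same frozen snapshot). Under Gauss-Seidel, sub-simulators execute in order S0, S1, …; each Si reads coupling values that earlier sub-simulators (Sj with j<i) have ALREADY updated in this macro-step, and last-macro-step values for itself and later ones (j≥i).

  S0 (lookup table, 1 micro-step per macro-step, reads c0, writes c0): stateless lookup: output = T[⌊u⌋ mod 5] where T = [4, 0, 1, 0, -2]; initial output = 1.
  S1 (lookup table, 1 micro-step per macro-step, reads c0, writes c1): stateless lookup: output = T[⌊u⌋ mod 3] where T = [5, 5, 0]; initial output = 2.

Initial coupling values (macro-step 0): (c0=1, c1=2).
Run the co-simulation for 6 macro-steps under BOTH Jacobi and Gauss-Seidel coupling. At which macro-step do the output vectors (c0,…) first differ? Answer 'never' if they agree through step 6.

first divergence at macro-step: never

[Jacobi] macro 1: S0 reads c0=1 → after 1×micro: 0; S1 reads c0=1 → after 1×micro: 5 ⇒ (c0=0, c1=5)
[Jacobi] macro 2: S0 reads c0=0 → after 1×micro: 4; S1 reads c0=0 → after 1×micro: 5 ⇒ (c0=4, c1=5)
[Jacobi] macro 3: S0 reads c0=4 → after 1×micro: -2; S1 reads c0=4 → after 1×micro: 5 ⇒ (c0=-2, c1=5)
[Jacobi] macro 4: S0 reads c0=-2 → after 1×micro: 0; S1 reads c0=-2 → after 1×micro: 5 ⇒ (c0=0, c1=5)
[Jacobi] macro 5: S0 reads c0=0 → after 1×micro: 4; S1 reads c0=0 → after 1×micro: 5 ⇒ (c0=4, c1=5)
[Jacobi] macro 6: S0 reads c0=4 → after 1×micro: -2; S1 reads c0=4 → after 1×micro: 5 ⇒ (c0=-2, c1=5)
[Gauss-Seidel] macro 1: S0 reads c0=1 → after 1×micro: 0; S1 reads c0=0 → after 1×micro: 5 ⇒ (c0=0, c1=5)
[Gauss-Seidel] macro 2: S0 reads c0=0 → after 1×micro: 4; S1 reads c0=4 → after 1×micro: 5 ⇒ (c0=4, c1=5)
[Gauss-Seidel] macro 3: S0 reads c0=4 → after 1×micro: -2; S1 reads c0=-2 → after 1×micro: 5 ⇒ (c0=-2, c1=5)
[Gauss-Seidel] macro 4: S0 reads c0=-2 → after 1×micro: 0; S1 reads c0=0 → after 1×micro: 5 ⇒ (c0=0, c1=5)
[Gauss-Seidel] macro 5: S0 reads c0=0 → after 1×micro: 4; S1 reads c0=4 → after 1×micro: 5 ⇒ (c0=4, c1=5)
[Gauss-Seidel] macro 6: S0 reads c0=4 → after 1×micro: -2; S1 reads c0=-2 → after 1×micro: 5 ⇒ (c0=-2, c1=5)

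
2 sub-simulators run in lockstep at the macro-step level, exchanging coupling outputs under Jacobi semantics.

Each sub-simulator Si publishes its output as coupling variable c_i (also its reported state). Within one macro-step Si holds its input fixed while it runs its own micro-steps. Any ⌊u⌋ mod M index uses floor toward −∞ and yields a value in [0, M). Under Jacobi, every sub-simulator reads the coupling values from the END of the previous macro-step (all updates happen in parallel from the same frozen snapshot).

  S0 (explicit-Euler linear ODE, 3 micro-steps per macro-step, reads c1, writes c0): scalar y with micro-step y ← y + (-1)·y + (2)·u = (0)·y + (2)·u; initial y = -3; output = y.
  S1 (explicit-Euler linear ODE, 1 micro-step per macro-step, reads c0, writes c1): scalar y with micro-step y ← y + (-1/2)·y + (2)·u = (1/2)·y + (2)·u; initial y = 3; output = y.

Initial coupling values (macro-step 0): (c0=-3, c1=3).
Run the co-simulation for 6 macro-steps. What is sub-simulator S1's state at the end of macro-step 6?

S1 state at macro-step 6 = 7143/64

macro 1: S0 reads c1=3 → after 3×micro: 6; S1 reads c0=-3 → after 1×micro: -9/2 ⇒ (c0=6, c1=-9/2)
macro 2: S0 reads c1=-9/2 → after 3×micro: -9; S1 reads c0=6 → after 1×micro: 39/4 ⇒ (c0=-9, c1=39/4)
macro 3: S0 reads c1=39/4 → after 3×micro: 39/2; S1 reads c0=-9 → after 1×micro: -105/8 ⇒ (c0=39/2, c1=-105/8)
macro 4: S0 reads c1=-105/8 → after 3×micro: -105/4; S1 reads c0=39/2 → after 1×micro: 519/16 ⇒ (c0=-105/4, c1=519/16)
macro 5: S0 reads c1=519/16 → after 3×micro: 519/8; S1 reads c0=-105/4 → after 1×micro: -1161/32 ⇒ (c0=519/8, c1=-1161/32)
macro 6: S0 reads c1=-1161/32 → after 3×micro: -1161/16; S1 reads c0=519/8 → after 1×micro: 7143/64 ⇒ (c0=-1161/16, c1=7143/64)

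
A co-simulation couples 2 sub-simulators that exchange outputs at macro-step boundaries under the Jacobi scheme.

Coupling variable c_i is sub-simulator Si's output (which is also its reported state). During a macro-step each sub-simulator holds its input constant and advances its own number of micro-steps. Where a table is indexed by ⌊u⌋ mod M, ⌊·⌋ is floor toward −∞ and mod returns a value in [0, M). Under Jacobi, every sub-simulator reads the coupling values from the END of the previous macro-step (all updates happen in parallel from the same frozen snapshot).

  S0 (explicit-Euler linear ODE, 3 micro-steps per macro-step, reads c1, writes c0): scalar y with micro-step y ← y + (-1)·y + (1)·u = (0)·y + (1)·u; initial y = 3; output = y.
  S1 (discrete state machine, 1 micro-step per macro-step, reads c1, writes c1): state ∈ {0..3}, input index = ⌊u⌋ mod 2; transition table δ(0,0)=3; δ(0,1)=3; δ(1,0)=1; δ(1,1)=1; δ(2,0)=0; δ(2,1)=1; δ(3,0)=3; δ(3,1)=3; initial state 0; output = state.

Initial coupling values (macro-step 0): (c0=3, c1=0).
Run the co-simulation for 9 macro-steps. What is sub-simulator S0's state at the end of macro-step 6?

macro 1: S0 reads c1=0 → after 3×micro: 0; S1 reads c1=0 → after 1×micro: 3 ⇒ (c0=0, c1=3)
macro 2: S0 reads c1=3 → after 3×micro: 3; S1 reads c1=3 → after 1×micro: 3 ⇒ (c0=3, c1=3)
macro 3: S0 reads c1=3 → after 3×micro: 3; S1 reads c1=3 → after 1×micro: 3 ⇒ (c0=3, c1=3)
macro 4: S0 reads c1=3 → after 3×micro: 3; S1 reads c1=3 → after 1×micro: 3 ⇒ (c0=3, c1=3)
macro 5: S0 reads c1=3 → after 3×micro: 3; S1 reads c1=3 → after 1×micro: 3 ⇒ (c0=3, c1=3)
macro 6: S0 reads c1=3 → after 3×micro: 3; S1 reads c1=3 → after 1×micro: 3 ⇒ (c0=3, c1=3)
macro 7: S0 reads c1=3 → after 3×micro: 3; S1 reads c1=3 → after 1×micro: 3 ⇒ (c0=3, c1=3)
macro 8: S0 reads c1=3 → after 3×micro: 3; S1 reads c1=3 → after 1×micro: 3 ⇒ (c0=3, c1=3)
macro 9: S0 reads c1=3 → after 3×micro: 3; S1 reads c1=3 → after 1×micro: 3 ⇒ (c0=3, c1=3)

S0 state at macro-step 6 = 3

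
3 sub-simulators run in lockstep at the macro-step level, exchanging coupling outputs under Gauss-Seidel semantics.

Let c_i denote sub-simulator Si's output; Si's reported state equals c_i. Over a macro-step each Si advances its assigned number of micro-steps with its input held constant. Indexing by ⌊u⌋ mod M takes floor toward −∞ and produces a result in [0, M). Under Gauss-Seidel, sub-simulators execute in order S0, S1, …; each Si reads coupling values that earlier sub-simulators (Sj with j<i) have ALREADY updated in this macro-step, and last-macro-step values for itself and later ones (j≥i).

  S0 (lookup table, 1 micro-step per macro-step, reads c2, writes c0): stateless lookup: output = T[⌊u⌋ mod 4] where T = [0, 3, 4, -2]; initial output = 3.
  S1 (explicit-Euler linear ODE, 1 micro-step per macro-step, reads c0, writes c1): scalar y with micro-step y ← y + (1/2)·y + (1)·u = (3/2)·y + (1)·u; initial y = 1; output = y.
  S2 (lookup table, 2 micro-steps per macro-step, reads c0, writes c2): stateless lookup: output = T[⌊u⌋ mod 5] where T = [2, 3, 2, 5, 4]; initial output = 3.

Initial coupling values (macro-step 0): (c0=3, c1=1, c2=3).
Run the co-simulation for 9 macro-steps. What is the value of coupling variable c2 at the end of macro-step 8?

macro 1: S0 reads c2=3 → after 1×micro: -2; S1 reads c0=-2 → after 1×micro: -1/2; S2 reads c0=-2 → after 2×micro: 5 ⇒ (c0=-2, c1=-1/2, c2=5)
macro 2: S0 reads c2=5 → after 1×micro: 3; S1 reads c0=3 → after 1×micro: 9/4; S2 reads c0=3 → after 2×micro: 5 ⇒ (c0=3, c1=9/4, c2=5)
macro 3: S0 reads c2=5 → after 1×micro: 3; S1 reads c0=3 → after 1×micro: 51/8; S2 reads c0=3 → after 2×micro: 5 ⇒ (c0=3, c1=51/8, c2=5)
macro 4: S0 reads c2=5 → after 1×micro: 3; S1 reads c0=3 → after 1×micro: 201/16; S2 reads c0=3 → after 2×micro: 5 ⇒ (c0=3, c1=201/16, c2=5)
macro 5: S0 reads c2=5 → after 1×micro: 3; S1 reads c0=3 → after 1×micro: 699/32; S2 reads c0=3 → after 2×micro: 5 ⇒ (c0=3, c1=699/32, c2=5)
macro 6: S0 reads c2=5 → after 1×micro: 3; S1 reads c0=3 → after 1×micro: 2289/64; S2 reads c0=3 → after 2×micro: 5 ⇒ (c0=3, c1=2289/64, c2=5)
macro 7: S0 reads c2=5 → after 1×micro: 3; S1 reads c0=3 → after 1×micro: 7251/128; S2 reads c0=3 → after 2×micro: 5 ⇒ (c0=3, c1=7251/128, c2=5)
macro 8: S0 reads c2=5 → after 1×micro: 3; S1 reads c0=3 → after 1×micro: 22521/256; S2 reads c0=3 → after 2×micro: 5 ⇒ (c0=3, c1=22521/256, c2=5)
macro 9: S0 reads c2=5 → after 1×micro: 3; S1 reads c0=3 → after 1×micro: 69099/512; S2 reads c0=3 → after 2×micro: 5 ⇒ (c0=3, c1=69099/512, c2=5)

c2 at macro-step 8 = 5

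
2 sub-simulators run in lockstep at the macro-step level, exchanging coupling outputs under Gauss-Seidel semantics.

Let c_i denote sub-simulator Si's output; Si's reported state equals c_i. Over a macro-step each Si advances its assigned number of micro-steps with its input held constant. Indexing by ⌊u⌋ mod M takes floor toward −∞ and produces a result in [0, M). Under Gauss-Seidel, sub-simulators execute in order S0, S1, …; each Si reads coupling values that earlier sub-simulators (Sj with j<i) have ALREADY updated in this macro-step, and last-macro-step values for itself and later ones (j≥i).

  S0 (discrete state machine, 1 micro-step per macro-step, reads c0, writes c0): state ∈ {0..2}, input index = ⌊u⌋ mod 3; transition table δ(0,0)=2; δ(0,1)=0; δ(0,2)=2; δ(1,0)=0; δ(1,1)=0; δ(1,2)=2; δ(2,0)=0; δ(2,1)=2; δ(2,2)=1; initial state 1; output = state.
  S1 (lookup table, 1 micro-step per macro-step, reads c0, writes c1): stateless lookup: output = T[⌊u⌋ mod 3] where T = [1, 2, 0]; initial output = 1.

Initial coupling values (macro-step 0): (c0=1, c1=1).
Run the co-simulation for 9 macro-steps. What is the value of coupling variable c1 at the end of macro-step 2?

macro 1: S0 reads c0=1 → after 1×micro: 0; S1 reads c0=0 → after 1×micro: 1 ⇒ (c0=0, c1=1)
macro 2: S0 reads c0=0 → after 1×micro: 2; S1 reads c0=2 → after 1×micro: 0 ⇒ (c0=2, c1=0)
macro 3: S0 reads c0=2 → after 1×micro: 1; S1 reads c0=1 → after 1×micro: 2 ⇒ (c0=1, c1=2)
macro 4: S0 reads c0=1 → after 1×micro: 0; S1 reads c0=0 → after 1×micro: 1 ⇒ (c0=0, c1=1)
macro 5: S0 reads c0=0 → after 1×micro: 2; S1 reads c0=2 → after 1×micro: 0 ⇒ (c0=2, c1=0)
macro 6: S0 reads c0=2 → after 1×micro: 1; S1 reads c0=1 → after 1×micro: 2 ⇒ (c0=1, c1=2)
macro 7: S0 reads c0=1 → after 1×micro: 0; S1 reads c0=0 → after 1×micro: 1 ⇒ (c0=0, c1=1)
macro 8: S0 reads c0=0 → after 1×micro: 2; S1 reads c0=2 → after 1×micro: 0 ⇒ (c0=2, c1=0)
macro 9: S0 reads c0=2 → after 1×micro: 1; S1 reads c0=1 → after 1×micro: 2 ⇒ (c0=1, c1=2)

c1 at macro-step 2 = 0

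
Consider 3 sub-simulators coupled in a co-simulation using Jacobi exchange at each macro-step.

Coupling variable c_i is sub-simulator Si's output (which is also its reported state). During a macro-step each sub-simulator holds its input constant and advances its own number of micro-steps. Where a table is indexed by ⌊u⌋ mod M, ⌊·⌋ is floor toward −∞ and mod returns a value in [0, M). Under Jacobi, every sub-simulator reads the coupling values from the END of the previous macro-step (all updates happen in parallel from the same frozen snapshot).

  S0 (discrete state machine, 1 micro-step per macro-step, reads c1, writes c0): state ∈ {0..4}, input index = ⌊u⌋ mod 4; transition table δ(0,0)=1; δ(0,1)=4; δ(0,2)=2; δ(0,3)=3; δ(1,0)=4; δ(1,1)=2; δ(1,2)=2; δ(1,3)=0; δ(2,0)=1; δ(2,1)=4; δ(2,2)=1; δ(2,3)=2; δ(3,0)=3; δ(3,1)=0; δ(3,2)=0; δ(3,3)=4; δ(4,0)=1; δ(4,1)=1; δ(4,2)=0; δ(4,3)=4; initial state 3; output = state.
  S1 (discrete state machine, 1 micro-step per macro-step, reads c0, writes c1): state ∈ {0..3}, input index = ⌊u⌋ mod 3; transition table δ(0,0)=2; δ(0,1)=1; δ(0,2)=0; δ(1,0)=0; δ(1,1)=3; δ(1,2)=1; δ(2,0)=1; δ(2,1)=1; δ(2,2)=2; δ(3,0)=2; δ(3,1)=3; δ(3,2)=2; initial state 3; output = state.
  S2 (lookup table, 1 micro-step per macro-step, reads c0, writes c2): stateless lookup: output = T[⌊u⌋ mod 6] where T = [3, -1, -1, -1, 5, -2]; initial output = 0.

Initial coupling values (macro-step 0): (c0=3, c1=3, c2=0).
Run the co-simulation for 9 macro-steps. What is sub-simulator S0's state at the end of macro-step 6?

S0 state at macro-step 6 = 2

macro 1: S0 reads c1=3 → after 1×micro: 4; S1 reads c0=3 → after 1×micro: 2; S2 reads c0=3 → after 1×micro: -1 ⇒ (c0=4, c1=2, c2=-1)
macro 2: S0 reads c1=2 → after 1×micro: 0; S1 reads c0=4 → after 1×micro: 1; S2 reads c0=4 → after 1×micro: 5 ⇒ (c0=0, c1=1, c2=5)
macro 3: S0 reads c1=1 → after 1×micro: 4; S1 reads c0=0 → after 1×micro: 0; S2 reads c0=0 → after 1×micro: 3 ⇒ (c0=4, c1=0, c2=3)
macro 4: S0 reads c1=0 → after 1×micro: 1; S1 reads c0=4 → after 1×micro: 1; S2 reads c0=4 → after 1×micro: 5 ⇒ (c0=1, c1=1, c2=5)
macro 5: S0 reads c1=1 → after 1×micro: 2; S1 reads c0=1 → after 1×micro: 3; S2 reads c0=1 → after 1×micro: -1 ⇒ (c0=2, c1=3, c2=-1)
macro 6: S0 reads c1=3 → after 1×micro: 2; S1 reads c0=2 → after 1×micro: 2; S2 reads c0=2 → after 1×micro: -1 ⇒ (c0=2, c1=2, c2=-1)
macro 7: S0 reads c1=2 → after 1×micro: 1; S1 reads c0=2 → after 1×micro: 2; S2 reads c0=2 → after 1×micro: -1 ⇒ (c0=1, c1=2, c2=-1)
macro 8: S0 reads c1=2 → after 1×micro: 2; S1 reads c0=1 → after 1×micro: 1; S2 reads c0=1 → after 1×micro: -1 ⇒ (c0=2, c1=1, c2=-1)
macro 9: S0 reads c1=1 → after 1×micro: 4; S1 reads c0=2 → after 1×micro: 1; S2 reads c0=2 → after 1×micro: -1 ⇒ (c0=4, c1=1, c2=-1)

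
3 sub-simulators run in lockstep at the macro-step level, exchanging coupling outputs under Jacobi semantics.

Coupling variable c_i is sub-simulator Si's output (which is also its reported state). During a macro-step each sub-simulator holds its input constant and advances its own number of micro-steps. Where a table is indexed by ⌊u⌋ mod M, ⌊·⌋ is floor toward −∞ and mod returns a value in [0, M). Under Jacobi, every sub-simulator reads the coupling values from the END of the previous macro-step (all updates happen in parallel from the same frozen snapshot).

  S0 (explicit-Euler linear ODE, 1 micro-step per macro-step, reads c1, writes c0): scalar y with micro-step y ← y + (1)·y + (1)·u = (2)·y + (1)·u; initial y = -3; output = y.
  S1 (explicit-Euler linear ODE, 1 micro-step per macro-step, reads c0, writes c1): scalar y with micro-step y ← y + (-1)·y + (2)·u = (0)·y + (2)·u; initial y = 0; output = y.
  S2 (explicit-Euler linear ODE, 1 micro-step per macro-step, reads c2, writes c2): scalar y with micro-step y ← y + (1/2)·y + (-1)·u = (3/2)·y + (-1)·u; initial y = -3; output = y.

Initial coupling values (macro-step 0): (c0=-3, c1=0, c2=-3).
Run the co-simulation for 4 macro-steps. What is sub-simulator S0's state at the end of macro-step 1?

macro 1: S0 reads c1=0 → after 1×micro: -6; S1 reads c0=-3 → after 1×micro: -6; S2 reads c2=-3 → after 1×micro: -3/2 ⇒ (c0=-6, c1=-6, c2=-3/2)
macro 2: S0 reads c1=-6 → after 1×micro: -18; S1 reads c0=-6 → after 1×micro: -12; S2 reads c2=-3/2 → after 1×micro: -3/4 ⇒ (c0=-18, c1=-12, c2=-3/4)
macro 3: S0 reads c1=-12 → after 1×micro: -48; S1 reads c0=-18 → after 1×micro: -36; S2 reads c2=-3/4 → after 1×micro: -3/8 ⇒ (c0=-48, c1=-36, c2=-3/8)
macro 4: S0 reads c1=-36 → after 1×micro: -132; S1 reads c0=-48 → after 1×micro: -96; S2 reads c2=-3/8 → after 1×micro: -3/16 ⇒ (c0=-132, c1=-96, c2=-3/16)

S0 state at macro-step 1 = -6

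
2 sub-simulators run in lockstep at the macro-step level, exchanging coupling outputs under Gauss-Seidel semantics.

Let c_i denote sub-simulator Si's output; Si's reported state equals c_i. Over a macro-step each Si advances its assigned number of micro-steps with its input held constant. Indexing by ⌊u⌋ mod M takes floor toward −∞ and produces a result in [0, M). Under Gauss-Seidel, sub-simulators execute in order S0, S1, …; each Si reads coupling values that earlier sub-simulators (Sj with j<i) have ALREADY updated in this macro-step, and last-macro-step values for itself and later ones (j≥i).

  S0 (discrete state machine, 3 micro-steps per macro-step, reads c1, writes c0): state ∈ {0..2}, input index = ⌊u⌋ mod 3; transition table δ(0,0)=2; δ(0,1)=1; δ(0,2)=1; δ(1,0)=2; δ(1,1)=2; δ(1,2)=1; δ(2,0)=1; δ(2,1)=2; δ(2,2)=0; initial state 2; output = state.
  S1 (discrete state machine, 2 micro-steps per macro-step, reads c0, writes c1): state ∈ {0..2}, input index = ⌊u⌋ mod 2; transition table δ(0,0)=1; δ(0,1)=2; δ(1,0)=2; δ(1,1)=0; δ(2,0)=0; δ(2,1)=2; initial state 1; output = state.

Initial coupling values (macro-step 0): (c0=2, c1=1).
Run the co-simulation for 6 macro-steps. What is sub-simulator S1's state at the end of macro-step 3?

S1 state at macro-step 3 = 2

macro 1: S0 reads c1=1 → after 3×micro: 2; S1 reads c0=2 → after 2×micro: 0 ⇒ (c0=2, c1=0)
macro 2: S0 reads c1=0 → after 3×micro: 1; S1 reads c0=1 → after 2×micro: 2 ⇒ (c0=1, c1=2)
macro 3: S0 reads c1=2 → after 3×micro: 1; S1 reads c0=1 → after 2×micro: 2 ⇒ (c0=1, c1=2)
macro 4: S0 reads c1=2 → after 3×micro: 1; S1 reads c0=1 → after 2×micro: 2 ⇒ (c0=1, c1=2)
macro 5: S0 reads c1=2 → after 3×micro: 1; S1 reads c0=1 → after 2×micro: 2 ⇒ (c0=1, c1=2)
macro 6: S0 reads c1=2 → after 3×micro: 1; S1 reads c0=1 → after 2×micro: 2 ⇒ (c0=1, c1=2)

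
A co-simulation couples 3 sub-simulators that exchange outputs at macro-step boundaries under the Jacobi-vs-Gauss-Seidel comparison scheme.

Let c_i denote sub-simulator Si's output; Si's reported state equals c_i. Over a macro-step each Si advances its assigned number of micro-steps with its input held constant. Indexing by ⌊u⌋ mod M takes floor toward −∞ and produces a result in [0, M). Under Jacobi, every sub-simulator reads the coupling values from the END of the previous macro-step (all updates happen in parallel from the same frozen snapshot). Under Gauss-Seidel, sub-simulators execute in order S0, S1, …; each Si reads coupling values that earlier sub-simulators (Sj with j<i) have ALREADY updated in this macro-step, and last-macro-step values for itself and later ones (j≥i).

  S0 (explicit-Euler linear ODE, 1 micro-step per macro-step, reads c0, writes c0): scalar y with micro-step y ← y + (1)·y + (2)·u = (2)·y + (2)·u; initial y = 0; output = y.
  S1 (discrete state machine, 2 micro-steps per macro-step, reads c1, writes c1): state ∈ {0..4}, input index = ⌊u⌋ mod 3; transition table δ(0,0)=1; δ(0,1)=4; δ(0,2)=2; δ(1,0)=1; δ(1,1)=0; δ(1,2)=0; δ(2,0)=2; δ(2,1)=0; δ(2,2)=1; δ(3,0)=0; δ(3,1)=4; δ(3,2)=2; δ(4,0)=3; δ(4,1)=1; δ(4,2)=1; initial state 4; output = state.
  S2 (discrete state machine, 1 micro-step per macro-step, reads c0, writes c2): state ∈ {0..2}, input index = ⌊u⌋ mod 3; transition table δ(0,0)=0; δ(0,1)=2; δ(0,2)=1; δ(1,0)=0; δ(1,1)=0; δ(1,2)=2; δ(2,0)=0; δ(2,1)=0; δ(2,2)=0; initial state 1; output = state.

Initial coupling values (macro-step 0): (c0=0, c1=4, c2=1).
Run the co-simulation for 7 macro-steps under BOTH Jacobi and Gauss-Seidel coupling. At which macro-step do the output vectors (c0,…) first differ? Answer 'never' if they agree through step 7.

[Jacobi] macro 1: S0 reads c0=0 → after 1×micro: 0; S1 reads c1=4 → after 2×micro: 0; S2 reads c0=0 → after 1×micro: 0 ⇒ (c0=0, c1=0, c2=0)
[Jacobi] macro 2: S0 reads c0=0 → after 1×micro: 0; S1 reads c1=0 → after 2×micro: 1; S2 reads c0=0 → after 1×micro: 0 ⇒ (c0=0, c1=1, c2=0)
[Jacobi] macro 3: S0 reads c0=0 → after 1×micro: 0; S1 reads c1=1 → after 2×micro: 4; S2 reads c0=0 → after 1×micro: 0 ⇒ (c0=0, c1=4, c2=0)
[Jacobi] macro 4: S0 reads c0=0 → after 1×micro: 0; S1 reads c1=4 → after 2×micro: 0; S2 reads c0=0 → after 1×micro: 0 ⇒ (c0=0, c1=0, c2=0)
[Jacobi] macro 5: S0 reads c0=0 → after 1×micro: 0; S1 reads c1=0 → after 2×micro: 1; S2 reads c0=0 → after 1×micro: 0 ⇒ (c0=0, c1=1, c2=0)
[Jacobi] macro 6: S0 reads c0=0 → after 1×micro: 0; S1 reads c1=1 → after 2×micro: 4; S2 reads c0=0 → after 1×micro: 0 ⇒ (c0=0, c1=4, c2=0)
[Jacobi] macro 7: S0 reads c0=0 → after 1×micro: 0; S1 reads c1=4 → after 2×micro: 0; S2 reads c0=0 → after 1×micro: 0 ⇒ (c0=0, c1=0, c2=0)
[Gauss-Seidel] macro 1: S0 reads c0=0 → after 1×micro: 0; S1 reads c1=4 → after 2×micro: 0; S2 reads c0=0 → after 1×micro: 0 ⇒ (c0=0, c1=0, c2=0)
[Gauss-Seidel] macro 2: S0 reads c0=0 → after 1×micro: 0; S1 reads c1=0 → after 2×micro: 1; S2 reads c0=0 → after 1×micro: 0 ⇒ (c0=0, c1=1, c2=0)
[Gauss-Seidel] macro 3: S0 reads c0=0 → after 1×micro: 0; S1 reads c1=1 → after 2×micro: 4; S2 reads c0=0 → after 1×micro: 0 ⇒ (c0=0, c1=4, c2=0)
[Gauss-Seidel] macro 4: S0 reads c0=0 → after 1×micro: 0; S1 reads c1=4 → after 2×micro: 0; S2 reads c0=0 → after 1×micro: 0 ⇒ (c0=0, c1=0, c2=0)
[Gauss-Seidel] macro 5: S0 reads c0=0 → after 1×micro: 0; S1 reads c1=0 → after 2×micro: 1; S2 reads c0=0 → after 1×micro: 0 ⇒ (c0=0, c1=1, c2=0)
[Gauss-Seidel] macro 6: S0 reads c0=0 → after 1×micro: 0; S1 reads c1=1 → after 2×micro: 4; S2 reads c0=0 → after 1×micro: 0 ⇒ (c0=0, c1=4, c2=0)
[Gauss-Seidel] macro 7: S0 reads c0=0 → after 1×micro: 0; S1 reads c1=4 → after 2×micro: 0; S2 reads c0=0 → after 1×micro: 0 ⇒ (c0=0, c1=0, c2=0)

first divergence at macro-step: never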